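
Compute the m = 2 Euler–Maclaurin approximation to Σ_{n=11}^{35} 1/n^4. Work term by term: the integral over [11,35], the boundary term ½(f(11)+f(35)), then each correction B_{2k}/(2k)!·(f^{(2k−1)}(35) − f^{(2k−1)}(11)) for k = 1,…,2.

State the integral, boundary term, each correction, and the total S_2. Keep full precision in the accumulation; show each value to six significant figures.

∫_11^35 1/x^4 dx evaluates to 0.000242664.
Endpoint term: (f(11) + f(35))/2 = (6.83013e-05 + 6.66389e-07)/2 = 3.44839e-05.
So far: 0.000277148.
k=1: B_{2}/(2)! × [f^{(1)}(35) − f^{(1)}(11)] = 1/12 × (-7.61587e-08 − (-2.48369e-05)) = 2.06339e-06.
Partial sum through k=1: 0.000279211.
k=2: B_{4}/(4)! × [f^{(3)}(35) − f^{(3)}(11)] = −1/720 × (-1.86511e-09 − (-6.15790e-06)) = -8.55004e-09.

S_2 ≈ 0.000279202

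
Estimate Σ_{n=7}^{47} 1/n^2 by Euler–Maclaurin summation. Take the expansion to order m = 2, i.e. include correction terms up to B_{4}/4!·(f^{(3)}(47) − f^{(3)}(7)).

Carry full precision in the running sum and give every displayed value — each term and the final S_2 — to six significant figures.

∫_7^47 1/x^2 dx evaluates to 0.121581.
½[f(7) + f(47)] = ½[0.0204082 + 0.000452694] = 0.0104304.
So far: 0.132011.
Order-1 term: 1/12 · (-1.92636e-05 − (-0.00583090)) = 0.000484303.
Running total after k=1: 0.132495.
Order-2 term: −1/720 · (-1.04646e-07 − (-0.00142798)) = -1.98316e-06.

S_2 ≈ 0.132493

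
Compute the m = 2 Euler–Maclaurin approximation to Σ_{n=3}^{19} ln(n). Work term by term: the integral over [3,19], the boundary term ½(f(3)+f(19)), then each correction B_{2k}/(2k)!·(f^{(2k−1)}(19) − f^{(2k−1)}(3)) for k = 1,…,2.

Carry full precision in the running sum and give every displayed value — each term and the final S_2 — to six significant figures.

The integral term ∫_3^19 ln(x) dx = 36.6485.
Boundary: ½(f(3) + f(19)) = ½(1.09861 + 2.94444) = 2.02153.
So far: 38.6700.
Correction k=1: B_{2}/2! · (f^{(1)}(19) − f^{(1)}(3)) = 1/12 · (0.0526316 − 0.333333) = -0.0233918.
After k=1: 38.6466.
Correction k=2: B_{4}/4! · (f^{(3)}(19) − f^{(3)}(3)) = −1/720 · (0.000291588 − 0.0740741) = 0.000102476.

S_2 ≈ 38.6467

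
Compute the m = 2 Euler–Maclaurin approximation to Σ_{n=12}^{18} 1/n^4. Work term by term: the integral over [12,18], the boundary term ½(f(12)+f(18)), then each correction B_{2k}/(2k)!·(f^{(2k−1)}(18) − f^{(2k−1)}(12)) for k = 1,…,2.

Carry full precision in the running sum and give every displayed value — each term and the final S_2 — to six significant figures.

S_2 ≈ 0.000165780

Integral: ∫_12^18 1/x^4 dx = 0.000135745.
Boundary: ½(f(12) + f(18)) = ½(4.82253e-05 + 9.52599e-06) = 2.88756e-05.
Running total after boundary: 0.000164621.
k=1: B_{2}/(2)! × [f^{(1)}(18) − f^{(1)}(12)] = 1/12 × (-2.11689e-06 − (-1.60751e-05)) = 1.16318e-06.
After k=1: 0.000165784.
k=2: B_{4}/(4)! × [f^{(3)}(18) − f^{(3)}(12)] = −1/720 × (-1.96008e-07 − (-3.34898e-06)) = -4.37913e-09.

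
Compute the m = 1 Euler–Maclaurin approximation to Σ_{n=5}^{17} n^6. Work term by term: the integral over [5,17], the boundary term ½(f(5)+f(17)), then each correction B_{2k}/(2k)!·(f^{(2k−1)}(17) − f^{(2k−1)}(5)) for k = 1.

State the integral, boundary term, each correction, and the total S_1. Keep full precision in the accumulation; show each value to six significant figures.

Integral: ∫_5^17 x^6 dx = 5.86086e+07.
½[f(5) + f(17)] = ½[15625.0 + 2.41376e+07] = 1.20766e+07.
Integral + boundary = 7.06852e+07.
Correction k=1: B_{2}/2! · (f^{(1)}(17) − f^{(1)}(5)) = 1/12 · (8.51914e+06 − 18750.0) = 708366.

S_1 ≈ 7.13936e+07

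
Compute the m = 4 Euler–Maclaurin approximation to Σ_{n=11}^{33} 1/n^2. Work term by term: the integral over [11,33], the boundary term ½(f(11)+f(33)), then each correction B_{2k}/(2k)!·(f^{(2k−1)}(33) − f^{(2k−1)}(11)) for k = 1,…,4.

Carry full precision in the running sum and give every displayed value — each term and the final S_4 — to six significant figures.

S_4 ≈ 0.0653178

Integral: ∫_11^33 1/x^2 dx = 0.0606061.
Endpoint term: (f(11) + f(33))/2 = (0.00826446 + 0.000918274)/2 = 0.00459137.
Running total after boundary: 0.0651974.
Correction k=1: B_{2}/2! · (f^{(1)}(33) − f^{(1)}(11)) = 1/12 · (-5.56529e-05 − (-0.00150263)) = 0.000120581.
Running total after k=1: 0.0653180.
Correction k=2: B_{4}/4! · (f^{(3)}(33) − f^{(3)}(11)) = −1/720 · (-6.13256e-07 − (-0.000149021)) = -2.06122e-07.
Running total after k=2: 0.0653178.
Correction k=3: B_{6}/6! · (f^{(5)}(33) − f^{(5)}(11)) = 1/30240 · (-1.68941e-08 − (-3.69474e-05)) = 1.22125e-09.
Running total after k=3: 0.0653178.
Correction k=4: B_{8}/8! · (f^{(7)}(33) − f^{(7)}(11)) = −1/1209600 · (-8.68750e-10 − (-1.70996e-05)) = -1.41359e-11.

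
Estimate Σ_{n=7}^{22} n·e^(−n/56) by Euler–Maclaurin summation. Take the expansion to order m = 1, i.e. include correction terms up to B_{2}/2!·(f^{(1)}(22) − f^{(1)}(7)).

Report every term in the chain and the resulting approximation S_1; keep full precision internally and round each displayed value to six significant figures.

∫_7^22 x·e^(−x/56) dx evaluates to 164.502.
Boundary: ½(f(7) + f(22)) = ½(6.17748 + 14.8528) = 10.5151.
So far: 175.017.
Correction k=1: B_{2}/2! · (f^{(1)}(22) − f^{(1)}(7)) = 1/12 · (0.409897 − 0.772185) = -0.0301906.

S_1 ≈ 174.987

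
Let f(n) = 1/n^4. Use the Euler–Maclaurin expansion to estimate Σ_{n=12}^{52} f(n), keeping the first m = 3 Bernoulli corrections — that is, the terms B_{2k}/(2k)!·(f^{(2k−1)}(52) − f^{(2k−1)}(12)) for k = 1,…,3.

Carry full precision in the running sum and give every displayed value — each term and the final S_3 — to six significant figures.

S_3 ≈ 0.000216046

Integral: ∫_12^52 1/x^4 dx = 0.000190531.
Endpoint term: (f(12) + f(52))/2 = (4.82253e-05 + 1.36769e-07)/2 = 2.41810e-05.
Integral + boundary = 0.000214712.
k=1: B_{2}/(2)! × [f^{(1)}(52) − f^{(1)}(12)] = 1/12 × (-1.05207e-08 − (-1.60751e-05)) = 1.33872e-06.
Partial sum through k=1: 0.000216050.
k=2: B_{4}/(4)! × [f^{(3)}(52) − f^{(3)}(12)] = −1/720 × (-1.16723e-10 − (-3.34898e-06)) = -4.65120e-09.
Partial sum through k=2: 0.000216046.
k=3: B_{6}/(6)! × [f^{(5)}(52) − f^{(5)}(12)] = 1/30240 × (-2.41735e-12 − (-1.30238e-06)) = 4.30681e-11.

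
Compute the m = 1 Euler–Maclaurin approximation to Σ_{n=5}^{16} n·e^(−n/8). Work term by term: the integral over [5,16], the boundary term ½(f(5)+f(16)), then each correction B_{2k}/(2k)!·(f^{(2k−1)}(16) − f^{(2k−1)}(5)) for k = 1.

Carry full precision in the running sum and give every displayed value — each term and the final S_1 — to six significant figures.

∫_5^16 x·e^(−x/8) dx evaluates to 29.6828.
½[f(5) + f(16)] = ½[2.67631 + 2.16536] = 2.42084.
Running total after boundary: 32.1037.
k=1: B_{2}/(2)! × [f^{(1)}(16) − f^{(1)}(5)] = 1/12 × (-0.135335 − 0.200723) = -0.0280049.

S_1 ≈ 32.0756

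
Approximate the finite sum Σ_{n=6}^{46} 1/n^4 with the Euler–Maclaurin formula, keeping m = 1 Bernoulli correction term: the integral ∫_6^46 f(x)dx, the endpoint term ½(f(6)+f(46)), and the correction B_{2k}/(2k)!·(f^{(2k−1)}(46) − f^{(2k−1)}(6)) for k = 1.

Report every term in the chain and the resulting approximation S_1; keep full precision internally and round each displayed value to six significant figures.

∫_6^46 1/x^4 dx evaluates to 0.00153979.
Endpoint term: (f(6) + f(46))/2 = (0.000771605 + 2.23341e-07)/2 = 0.000385914.
So far: 0.00192570.
Order-1 term: 1/12 · (-1.94210e-08 − (-0.000514403)) = 4.28653e-05.

S_1 ≈ 0.00196856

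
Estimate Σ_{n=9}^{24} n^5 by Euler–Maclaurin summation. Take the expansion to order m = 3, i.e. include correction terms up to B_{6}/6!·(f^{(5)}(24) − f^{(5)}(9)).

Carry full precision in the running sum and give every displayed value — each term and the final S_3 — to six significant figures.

The integral term ∫_9^24 x^5 dx = 3.17619e+07.
Endpoint term: (f(9) + f(24))/2 = (59049.0 + 7.96262e+06)/2 = 4.01084e+06.
Integral + boundary = 3.57728e+07.
Correction k=1: B_{2}/2! · (f^{(1)}(24) − f^{(1)}(9)) = 1/12 · (1.65888e+06 − 32805.0) = 135506.
After k=1: 3.59083e+07.
Correction k=2: B_{4}/4! · (f^{(3)}(24) − f^{(3)}(9)) = −1/720 · (34560.0 − 4860.00) = -41.2500.
After k=2: 3.59082e+07.
Correction k=3: B_{6}/6! · (f^{(5)}(24) − f^{(5)}(9)) = 1/30240 · (120.000 − 120.000) = 0.00000.

S_3 ≈ 3.59082e+07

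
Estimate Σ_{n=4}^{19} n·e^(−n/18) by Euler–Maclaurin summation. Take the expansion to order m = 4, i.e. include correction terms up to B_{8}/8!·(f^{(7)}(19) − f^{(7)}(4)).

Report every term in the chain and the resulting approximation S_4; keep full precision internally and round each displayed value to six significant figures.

Integral: ∫_4^19 x·e^(−x/18) dx = 85.3247.
Boundary: ½(f(4) + f(19)) = ½(3.20295 + 6.61198) = 4.90747.
Integral + boundary = 90.2321.
k=1: B_{2}/(2)! × [f^{(1)}(19) − f^{(1)}(4)] = 1/12 × (-0.0193333 − 0.622796) = -0.0535108.
Running total after k=1: 90.1786.
k=2: B_{4}/(4)! × [f^{(3)}(19) − f^{(3)}(4)] = −1/720 × (0.00208847 − 0.00686503) = 6.63411e-06.
Running total after k=2: 90.1786.
k=3: B_{6}/(6)! × [f^{(5)}(19) − f^{(5)}(4)] = 1/30240 × (1.30760e-05 − 3.64440e-05) = -7.72752e-10.
Running total after k=3: 90.1786.
k=4: B_{8}/(8)! × [f^{(7)}(19) − f^{(7)}(4)] = −1/1209600 × (6.08211e-08 − 1.59567e-07) = 8.16350e-14.

S_4 ≈ 90.1786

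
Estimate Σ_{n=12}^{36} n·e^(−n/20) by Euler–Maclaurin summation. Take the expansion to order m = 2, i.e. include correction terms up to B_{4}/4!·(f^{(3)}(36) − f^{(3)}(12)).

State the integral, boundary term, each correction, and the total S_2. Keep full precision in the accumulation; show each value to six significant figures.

The integral term ∫_12^36 x·e^(−x/20) dx = 166.105.
Endpoint term: (f(12) + f(36))/2 = (6.58574 + 5.95076)/2 = 6.26825.
Running total after boundary: 172.373.
Correction k=1: B_{2}/2! · (f^{(1)}(36) − f^{(1)}(12)) = 1/12 · (-0.132239 − 0.219525) = -0.0293136.
Running total after k=1: 172.344.
Correction k=2: B_{4}/4! · (f^{(3)}(36) − f^{(3)}(12)) = −1/720 · (0.000495897 − 0.00329287) = 3.88468e-06.

S_2 ≈ 172.344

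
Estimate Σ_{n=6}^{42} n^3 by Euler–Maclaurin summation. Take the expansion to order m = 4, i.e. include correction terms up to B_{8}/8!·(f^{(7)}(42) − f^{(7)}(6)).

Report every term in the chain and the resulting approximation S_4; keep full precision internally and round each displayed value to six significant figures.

S_4 ≈ 815184

Integral: ∫_6^42 x^3 dx = 777600.
½[f(6) + f(42)] = ½[216.000 + 74088.0] = 37152.0.
Integral + boundary = 814752.
Order-1 term: 1/12 · (5292.00 − 108.000) = 432.000.
Partial sum through k=1: 815184.
Order-2 term: −1/720 · (6.00000 − 6.00000) = 0.00000.
Partial sum through k=2: 815184.
Order-3 term: 1/30240 · (0.00000 − 0.00000) = 0.00000.
Partial sum through k=3: 815184.
Order-4 term: −1/1209600 · (0.00000 − 0.00000) = 0.00000.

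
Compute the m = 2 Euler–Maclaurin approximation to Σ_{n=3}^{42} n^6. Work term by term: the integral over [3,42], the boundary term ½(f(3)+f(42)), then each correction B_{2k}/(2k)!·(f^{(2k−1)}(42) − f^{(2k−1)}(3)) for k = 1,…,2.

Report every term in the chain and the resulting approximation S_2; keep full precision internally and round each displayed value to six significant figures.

S_2 ≈ 3.57440e+10

∫_3^42 x^6 dx evaluates to 3.29342e+10.
Boundary: ½(f(3) + f(42)) = ½(729.000 + 5.48903e+09) = 2.74452e+09.
Integral + boundary = 3.56787e+10.
k=1: B_{2}/(2)! × [f^{(1)}(42) − f^{(1)}(3)] = 1/12 × (7.84147e+08 − 1458.00) = 6.53455e+07.
After k=1: 3.57441e+10.
k=2: B_{4}/(4)! × [f^{(3)}(42) − f^{(3)}(3)] = −1/720 × (8.89056e+06 − 3240.00) = -12343.5.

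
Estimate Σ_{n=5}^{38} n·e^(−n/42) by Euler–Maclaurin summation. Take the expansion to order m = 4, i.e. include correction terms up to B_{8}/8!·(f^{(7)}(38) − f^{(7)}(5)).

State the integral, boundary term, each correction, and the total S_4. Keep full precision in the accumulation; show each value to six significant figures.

S_4 ≈ 402.710

The integral term ∫_5^38 x·e^(−x/42) dx = 392.865.
½[f(5) + f(38)] = ½[4.43883 + 15.3763] = 9.90754.
So far: 402.772.
Order-1 term: 1/12 · (0.0385370 − 0.782079) = -0.0619618.
After k=1: 402.710.
Order-2 term: −1/720 · (0.000480620 − 0.00144989) = 1.34621e-06.
After k=2: 402.710.
Order-3 term: 1/30240 · (5.32536e-07 − 1.39253e-06) = -2.84391e-11.
After k=3: 402.710.
Order-4 term: −1/1209600 · (4.49326e-10 − 1.11289e-09) = 5.48579e-16.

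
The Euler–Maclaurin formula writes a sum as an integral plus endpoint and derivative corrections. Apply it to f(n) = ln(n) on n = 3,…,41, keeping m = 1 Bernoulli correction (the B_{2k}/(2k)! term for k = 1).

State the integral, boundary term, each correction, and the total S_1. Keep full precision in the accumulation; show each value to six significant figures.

The integral term ∫_3^41 ln(x) dx = 110.961.
Endpoint term: (f(3) + f(41))/2 = (1.09861 + 3.71357)/2 = 2.40609.
Integral + boundary = 113.367.
Order-1 term: 1/12 · (0.0243902 − 0.333333) = -0.0257453.

S_1 ≈ 113.341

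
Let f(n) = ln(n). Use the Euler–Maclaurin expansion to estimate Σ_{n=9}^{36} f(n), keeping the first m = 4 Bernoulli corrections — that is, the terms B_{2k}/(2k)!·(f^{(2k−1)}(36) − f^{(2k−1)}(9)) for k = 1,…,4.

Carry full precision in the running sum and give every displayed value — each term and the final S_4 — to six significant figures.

S_4 ≈ 85.1151

The integral term ∫_9^36 ln(x) dx = 82.2317.
Boundary: ½(f(9) + f(36)) = ½(2.19722 + 3.58352) = 2.89037.
Running total after boundary: 85.1220.
k=1: B_{2}/(2)! × [f^{(1)}(36) − f^{(1)}(9)] = 1/12 × (0.0277778 − 0.111111) = -0.00694444.
After k=1: 85.1151.
k=2: B_{4}/(4)! × [f^{(3)}(36) − f^{(3)}(9)] = −1/720 × (4.28669e-05 − 0.00274348) = 3.75086e-06.
After k=2: 85.1151.
k=3: B_{6}/(6)! × [f^{(5)}(36) − f^{(5)}(9)] = 1/30240 × (3.96916e-07 − 0.000406442) = -1.34274e-08.
After k=3: 85.1151.
k=4: B_{8}/(8)! × [f^{(7)}(36) − f^{(7)}(9)] = −1/1209600 × (9.18787e-09 − 0.000150534) = 1.24442e-10.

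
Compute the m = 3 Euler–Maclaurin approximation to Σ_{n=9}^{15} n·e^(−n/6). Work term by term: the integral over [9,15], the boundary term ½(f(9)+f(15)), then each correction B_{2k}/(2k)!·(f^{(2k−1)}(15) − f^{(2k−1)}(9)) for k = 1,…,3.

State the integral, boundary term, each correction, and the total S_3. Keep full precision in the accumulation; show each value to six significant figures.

∫_9^15 x·e^(−x/6) dx evaluates to 9.73900.
Endpoint term: (f(9) + f(15))/2 = (2.00817 + 1.23127)/2 = 1.61972.
So far: 11.3587.
Correction k=1: B_{2}/2! · (f^{(1)}(15) − f^{(1)}(9)) = 1/12 · (-0.123127 − (-0.111565)) = -0.000963535.
Running total after k=1: 11.3578.
Correction k=2: B_{4}/4! · (f^{(3)}(15) − f^{(3)}(9)) = −1/720 · (0.00114007 − 0.00929709) = 1.13292e-05.
Running total after k=2: 11.3578.
Correction k=3: B_{6}/6! · (f^{(5)}(15) − f^{(5)}(9)) = 1/30240 · (0.000158343 − 0.000602589) = -1.46907e-08.

S_3 ≈ 11.3578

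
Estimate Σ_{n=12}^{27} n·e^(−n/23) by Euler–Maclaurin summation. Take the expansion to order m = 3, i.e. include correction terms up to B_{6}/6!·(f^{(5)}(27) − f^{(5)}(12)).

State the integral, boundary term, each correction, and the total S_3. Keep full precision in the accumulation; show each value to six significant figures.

Integral: ∫_12^27 x·e^(−x/23) dx = 122.229.
Boundary: ½(f(12) + f(27)) = ½(7.12185 + 8.34718) = 7.73452.
Running total after boundary: 129.964.
Correction k=1: B_{2}/2! · (f^{(1)}(27) − f^{(1)}(12)) = 1/12 · (-0.0537661 − 0.283842) = -0.0281340.
Partial sum through k=1: 129.936.
Correction k=2: B_{4}/4! · (f^{(3)}(27) − f^{(3)}(12)) = −1/720 · (0.00106719 − 0.00278037) = 2.37942e-06.
Partial sum through k=2: 129.936.
Correction k=3: B_{6}/6! · (f^{(5)}(27) − f^{(5)}(12)) = 1/30240 · (4.22688e-06 − 9.49751e-06) = -1.74293e-10.

S_3 ≈ 129.936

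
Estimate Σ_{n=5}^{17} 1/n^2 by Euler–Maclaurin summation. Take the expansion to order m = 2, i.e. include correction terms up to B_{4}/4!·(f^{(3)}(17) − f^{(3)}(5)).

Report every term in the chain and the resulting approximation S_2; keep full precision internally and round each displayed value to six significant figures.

Integral: ∫_5^17 1/x^2 dx = 0.141176.
Endpoint term: (f(5) + f(17))/2 = (0.0400000 + 0.00346021)/2 = 0.0217301.
Integral + boundary = 0.162907.
Correction k=1: B_{2}/2! · (f^{(1)}(17) − f^{(1)}(5)) = 1/12 · (-0.000407083 − (-0.0160000)) = 0.00129941.
Partial sum through k=1: 0.164206.
Correction k=2: B_{4}/4! · (f^{(3)}(17) − f^{(3)}(5)) = −1/720 · (-1.69031e-05 − (-0.00768000)) = -1.06432e-05.

S_2 ≈ 0.164195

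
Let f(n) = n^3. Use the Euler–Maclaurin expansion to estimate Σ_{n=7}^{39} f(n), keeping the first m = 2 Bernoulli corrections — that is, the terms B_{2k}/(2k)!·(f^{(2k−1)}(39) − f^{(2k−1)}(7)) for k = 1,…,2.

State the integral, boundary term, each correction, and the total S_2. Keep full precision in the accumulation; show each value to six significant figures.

Integral: ∫_7^39 x^3 dx = 577760.
Boundary: ½(f(7) + f(39)) = ½(343.000 + 59319.0) = 29831.0.
Integral + boundary = 607591.
Correction k=1: B_{2}/2! · (f^{(1)}(39) − f^{(1)}(7)) = 1/12 · (4563.00 − 147.000) = 368.000.
Running total after k=1: 607959.
Correction k=2: B_{4}/4! · (f^{(3)}(39) − f^{(3)}(7)) = −1/720 · (6.00000 − 6.00000) = 0.00000.

S_2 ≈ 607959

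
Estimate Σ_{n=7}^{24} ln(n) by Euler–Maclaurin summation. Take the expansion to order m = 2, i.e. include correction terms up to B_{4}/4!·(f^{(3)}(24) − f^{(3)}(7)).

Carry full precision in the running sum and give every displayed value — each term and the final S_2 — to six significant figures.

The integral term ∫_7^24 ln(x) dx = 45.6519.
Endpoint term: (f(7) + f(24))/2 = (1.94591 + 3.17805)/2 = 2.56198.
Integral + boundary = 48.2139.
Order-1 term: 1/12 · (0.0416667 − 0.142857) = -0.00843254.
After k=1: 48.2055.
Order-2 term: −1/720 · (0.000144676 − 0.00583090) = 7.89754e-06.

S_2 ≈ 48.2055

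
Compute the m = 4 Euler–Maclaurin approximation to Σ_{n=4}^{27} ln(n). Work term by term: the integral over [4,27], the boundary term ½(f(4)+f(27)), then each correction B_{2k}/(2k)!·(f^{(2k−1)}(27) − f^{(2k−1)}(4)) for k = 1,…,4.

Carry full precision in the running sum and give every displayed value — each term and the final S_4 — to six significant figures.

Integral: ∫_4^27 ln(x) dx = 60.4424.
Boundary: ½(f(4) + f(27)) = ½(1.38629 + 3.29584) = 2.34107.
So far: 62.7835.
Correction k=1: B_{2}/2! · (f^{(1)}(27) − f^{(1)}(4)) = 1/12 · (0.0370370 − 0.250000) = -0.0177469.
Running total after k=1: 62.7657.
Correction k=2: B_{4}/4! · (f^{(3)}(27) − f^{(3)}(4)) = −1/720 · (0.000101611 − 0.0312500) = 4.32617e-05.
Running total after k=2: 62.7658.
Correction k=3: B_{6}/6! · (f^{(5)}(27) − f^{(5)}(4)) = 1/30240 · (1.67260e-06 − 0.0234375) = -7.74994e-07.
Running total after k=3: 62.7658.
Correction k=4: B_{8}/8! · (f^{(7)}(27) − f^{(7)}(4)) = −1/1209600 · (6.88313e-08 − 0.0439453) = 3.63304e-08.

S_4 ≈ 62.7658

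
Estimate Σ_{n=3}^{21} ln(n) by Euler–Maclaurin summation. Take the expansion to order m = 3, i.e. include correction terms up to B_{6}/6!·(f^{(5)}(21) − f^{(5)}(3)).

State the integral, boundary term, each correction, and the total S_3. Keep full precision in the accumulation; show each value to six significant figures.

S_3 ≈ 44.6870

Integral: ∫_3^21 ln(x) dx = 42.6391.
Boundary: ½(f(3) + f(21)) = ½(1.09861 + 3.04452) = 2.07157.
Integral + boundary = 44.7107.
Order-1 term: 1/12 · (0.0476190 − 0.333333) = -0.0238095.
Running total after k=1: 44.6869.
Order-2 term: −1/720 · (0.000215959 − 0.0740741) = 0.000102581.
Running total after k=2: 44.6870.
Order-3 term: 1/30240 · (5.87645e-06 − 0.0987654) = -3.26586e-06.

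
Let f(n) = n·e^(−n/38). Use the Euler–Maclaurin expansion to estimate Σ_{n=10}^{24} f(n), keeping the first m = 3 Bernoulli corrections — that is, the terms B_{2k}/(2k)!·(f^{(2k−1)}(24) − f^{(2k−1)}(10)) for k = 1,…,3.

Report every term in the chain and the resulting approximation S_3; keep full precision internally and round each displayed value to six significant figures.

∫_10^24 x·e^(−x/38) dx evaluates to 149.157.
Endpoint term: (f(10) + f(24))/2 = (7.68621 + 12.7620)/2 = 10.2241.
Integral + boundary = 159.381.
Correction k=1: B_{2}/2! · (f^{(1)}(24) − f^{(1)}(10)) = 1/12 · (0.195908 − 0.566352) = -0.0308703.
After k=1: 159.350.
Correction k=2: B_{4}/4! · (f^{(3)}(24) − f^{(3)}(10)) = −1/720 · (0.000872169 − 0.00145678) = 8.11963e-07.
After k=2: 159.350.
Correction k=3: B_{6}/6! · (f^{(5)}(24) − f^{(5)}(10)) = 1/30240 · (1.11404e-06 − 1.74609e-06) = -2.09013e-11.

S_3 ≈ 159.350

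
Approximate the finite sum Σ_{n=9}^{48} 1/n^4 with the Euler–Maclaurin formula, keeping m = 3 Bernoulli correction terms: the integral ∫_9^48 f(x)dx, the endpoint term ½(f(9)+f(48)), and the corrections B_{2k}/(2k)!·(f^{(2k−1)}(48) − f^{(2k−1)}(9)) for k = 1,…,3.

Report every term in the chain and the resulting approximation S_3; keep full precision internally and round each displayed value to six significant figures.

S_3 ≈ 0.000536145

Integral: ∫_9^48 1/x^4 dx = 0.000454233.
Boundary: ½(f(9) + f(48)) = ½(0.000152416 + 1.88380e-07) = 7.63021e-05.
Integral + boundary = 0.000530535.
k=1: B_{2}/(2)! × [f^{(1)}(48) − f^{(1)}(9)] = 1/12 × (-1.56983e-08 − (-6.77404e-05)) = 5.64372e-06.
After k=1: 0.000536179.
k=2: B_{4}/(4)! × [f^{(3)}(48) − f^{(3)}(9)] = −1/720 × (-2.04406e-10 − (-2.50890e-05)) = -3.48456e-08.
After k=2: 0.000536144.
k=3: B_{6}/(6)! × [f^{(5)}(48) − f^{(5)}(9)] = 1/30240 × (-4.96819e-12 − (-1.73455e-05)) = 5.73594e-10.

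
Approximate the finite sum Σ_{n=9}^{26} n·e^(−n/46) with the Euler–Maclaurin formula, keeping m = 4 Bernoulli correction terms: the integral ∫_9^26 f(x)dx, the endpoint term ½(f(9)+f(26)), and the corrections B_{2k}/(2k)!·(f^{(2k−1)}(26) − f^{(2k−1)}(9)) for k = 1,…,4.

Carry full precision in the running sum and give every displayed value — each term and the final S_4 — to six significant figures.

S_4 ≈ 209.468

Integral: ∫_9^26 x·e^(−x/46) dx = 198.415.
Boundary: ½(f(9) + f(26)) = ½(7.40068 + 14.7742) = 11.0874.
So far: 209.502.
k=1: B_{2}/(2)! × [f^{(1)}(26) − f^{(1)}(9)] = 1/12 × (0.247059 − 0.661414) = -0.0345295.
Partial sum through k=1: 209.468.
k=2: B_{4}/(4)! × [f^{(3)}(26) − f^{(3)}(9)] = −1/720 × (0.000653843 − 0.00108980) = 6.05491e-07.
Partial sum through k=2: 209.468.
k=3: B_{6}/(6)! × [f^{(5)}(26) − f^{(5)}(9)] = 1/30240 × (5.62821e-07 − 8.82333e-07) = -1.05659e-11.
Partial sum through k=3: 209.468.
k=4: B_{8}/(8)! × [f^{(7)}(26) − f^{(7)}(9)] = −1/1209600 × (3.85937e-10 − 5.90567e-10) = 1.69172e-16.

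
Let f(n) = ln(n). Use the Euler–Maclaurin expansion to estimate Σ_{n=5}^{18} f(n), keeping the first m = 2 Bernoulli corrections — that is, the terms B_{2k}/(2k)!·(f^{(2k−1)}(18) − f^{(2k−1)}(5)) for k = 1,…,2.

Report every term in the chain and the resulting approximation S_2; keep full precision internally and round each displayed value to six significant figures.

∫_5^18 ln(x) dx evaluates to 30.9795.
½[f(5) + f(18)] = ½[1.60944 + 2.89037] = 2.24990.
Running total after boundary: 33.2294.
Correction k=1: B_{2}/2! · (f^{(1)}(18) − f^{(1)}(5)) = 1/12 · (0.0555556 − 0.200000) = -0.0120370.
Running total after k=1: 33.2174.
Correction k=2: B_{4}/4! · (f^{(3)}(18) − f^{(3)}(5)) = −1/720 · (0.000342936 − 0.0160000) = 2.17459e-05.

S_2 ≈ 33.2174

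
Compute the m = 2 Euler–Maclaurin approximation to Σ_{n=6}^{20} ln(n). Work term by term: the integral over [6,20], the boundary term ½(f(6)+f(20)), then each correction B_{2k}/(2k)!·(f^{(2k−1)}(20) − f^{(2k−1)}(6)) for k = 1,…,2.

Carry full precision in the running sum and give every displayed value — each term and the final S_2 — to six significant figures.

∫_6^20 ln(x) dx evaluates to 35.1641.
Endpoint term: (f(6) + f(20))/2 = (1.79176 + 2.99573)/2 = 2.39375.
Running total after boundary: 37.5578.
Order-1 term: 1/12 · (0.0500000 − 0.166667) = -0.00972222.
After k=1: 37.5481.
Order-2 term: −1/720 · (0.000250000 − 0.00925926) = 1.25129e-05.

S_2 ≈ 37.5481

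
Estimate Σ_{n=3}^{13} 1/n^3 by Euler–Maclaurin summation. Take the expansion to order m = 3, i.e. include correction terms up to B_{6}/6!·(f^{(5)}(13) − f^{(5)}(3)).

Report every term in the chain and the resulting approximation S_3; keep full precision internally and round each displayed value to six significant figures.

S_3 ≈ 0.0743192

The integral term ∫_3^13 1/x^3 dx = 0.0525970.
Boundary: ½(f(3) + f(13)) = ½(0.0370370 + 0.000455166) = 0.0187461.
Integral + boundary = 0.0713431.
k=1: B_{2}/(2)! × [f^{(1)}(13) − f^{(1)}(3)] = 1/12 × (-0.000105038 − (-0.0370370)) = 0.00307767.
After k=1: 0.0744207.
k=2: B_{4}/(4)! × [f^{(3)}(13) − f^{(3)}(3)] = −1/720 × (-1.24306e-05 − (-0.0823045)) = -0.000114295.
After k=2: 0.0743064.
k=3: B_{6}/(6)! × [f^{(5)}(13) − f^{(5)}(3)] = 1/30240 × (-3.08925e-06 − (-0.384088)) = 1.27012e-05.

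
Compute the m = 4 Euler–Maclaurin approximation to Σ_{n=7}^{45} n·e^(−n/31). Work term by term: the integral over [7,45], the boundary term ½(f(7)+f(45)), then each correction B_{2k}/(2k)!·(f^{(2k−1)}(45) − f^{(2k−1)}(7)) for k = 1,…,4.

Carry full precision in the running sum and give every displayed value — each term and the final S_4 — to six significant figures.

The integral term ∫_7^45 x·e^(−x/31) dx = 388.137.
Boundary: ½(f(7) + f(45)) = ½(5.58511 + 10.5387) = 8.06188.
Running total after boundary: 396.199.
Correction k=1: B_{2}/2! · (f^{(1)}(45) − f^{(1)}(7)) = 1/12 · (-0.105764 − 0.617708) = -0.0602893.
After k=1: 396.138.
Correction k=2: B_{4}/4! · (f^{(3)}(45) − f^{(3)}(7)) = −1/720 · (0.000377336 − 0.00230328) = 2.67492e-06.
After k=2: 396.138.
Correction k=3: B_{6}/6! · (f^{(5)}(45) − f^{(5)}(7)) = 1/30240 · (8.99822e-07 − 4.12465e-06) = -1.06641e-10.
After k=3: 396.138.
Correction k=4: B_{8}/8! · (f^{(7)}(45) − f^{(7)}(7)) = −1/1209600 · (1.46409e-09 − 6.09005e-09) = 3.82437e-15.

S_4 ≈ 396.138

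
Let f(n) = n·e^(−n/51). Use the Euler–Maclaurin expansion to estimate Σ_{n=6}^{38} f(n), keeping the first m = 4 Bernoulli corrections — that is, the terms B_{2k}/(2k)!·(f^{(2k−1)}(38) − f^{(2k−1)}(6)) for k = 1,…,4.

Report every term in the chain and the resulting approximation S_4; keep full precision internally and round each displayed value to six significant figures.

∫_6^38 x·e^(−x/51) dx evaluates to 429.744.
Endpoint term: (f(6) + f(38))/2 = (5.33406 + 18.0381)/2 = 11.6861.
So far: 441.430.
Correction k=1: B_{2}/2! · (f^{(1)}(38) − f^{(1)}(6)) = 1/12 · (0.120999 − 0.784420) = -0.0552851.
Running total after k=1: 441.374.
Correction k=2: B_{4}/4! · (f^{(3)}(38) − f^{(3)}(6)) = −1/720 · (0.000411524 − 0.000985175) = 7.96737e-07.
Running total after k=2: 441.374.
Correction k=3: B_{6}/6! · (f^{(5)}(38) − f^{(5)}(6)) = 1/30240 · (2.98550e-07 − 6.41586e-07) = -1.13438e-11.
Running total after k=3: 441.374.
Correction k=4: B_{8}/8! · (f^{(7)}(38) − f^{(7)}(6)) = −1/1209600 · (1.68736e-10 − 3.47714e-10) = 1.47965e-16.

S_4 ≈ 441.374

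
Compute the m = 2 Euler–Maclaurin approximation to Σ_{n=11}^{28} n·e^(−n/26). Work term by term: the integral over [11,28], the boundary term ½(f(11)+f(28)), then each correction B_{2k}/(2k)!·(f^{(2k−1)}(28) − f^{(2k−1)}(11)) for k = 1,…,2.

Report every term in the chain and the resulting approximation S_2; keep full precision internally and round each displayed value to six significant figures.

The integral term ∫_11^28 x·e^(−x/26) dx = 151.876.
Boundary: ½(f(11) + f(28)) = ½(7.20531 + 9.53798) = 8.37164.
Running total after boundary: 160.247.
k=1: B_{2}/(2)! × [f^{(1)}(28) − f^{(1)}(11)] = 1/12 × (-0.0262032 − 0.377901) = -0.0336753.
Running total after k=1: 160.214.
k=2: B_{4}/(4)! × [f^{(3)}(28) − f^{(3)}(11)] = −1/720 × (0.000969055 − 0.00249698) = 2.12212e-06.

S_2 ≈ 160.214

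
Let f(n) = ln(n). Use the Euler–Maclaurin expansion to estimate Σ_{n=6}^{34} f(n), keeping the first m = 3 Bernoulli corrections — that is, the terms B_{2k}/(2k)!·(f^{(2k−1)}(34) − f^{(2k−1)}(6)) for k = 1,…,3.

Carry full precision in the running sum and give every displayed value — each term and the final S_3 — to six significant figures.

S_3 ≈ 83.7933

The integral term ∫_6^34 ln(x) dx = 81.1457.
Boundary: ½(f(6) + f(34)) = ½(1.79176 + 3.52636) = 2.65906.
Running total after boundary: 83.8048.
Correction k=1: B_{2}/2! · (f^{(1)}(34) − f^{(1)}(6)) = 1/12 · (0.0294118 − 0.166667) = -0.0114379.
Running total after k=1: 83.7933.
Correction k=2: B_{4}/4! · (f^{(3)}(34) − f^{(3)}(6)) = −1/720 · (5.08854e-05 − 0.00925926) = 1.27894e-05.
Running total after k=2: 83.7933.
Correction k=3: B_{6}/6! · (f^{(5)}(34) − f^{(5)}(6)) = 1/30240 · (5.28222e-07 − 0.00308642) = -1.02047e-07.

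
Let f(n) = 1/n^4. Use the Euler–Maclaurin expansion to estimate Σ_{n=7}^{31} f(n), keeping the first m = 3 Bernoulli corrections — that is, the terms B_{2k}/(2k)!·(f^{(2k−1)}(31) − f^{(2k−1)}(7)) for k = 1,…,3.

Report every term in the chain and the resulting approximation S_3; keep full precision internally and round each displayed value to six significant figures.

S_3 ≈ 0.00118904

∫_7^31 1/x^4 dx evaluates to 0.000960628.
Boundary: ½(f(7) + f(31)) = ½(0.000416493 + 1.08281e-06) = 0.000208788.
So far: 0.00116942.
k=1: B_{2}/(2)! × [f^{(1)}(31) − f^{(1)}(7)] = 1/12 × (-1.39718e-07 − (-0.000237996)) = 1.98214e-05.
Running total after k=1: 0.00118924.
k=2: B_{4}/(4)! × [f^{(3)}(31) − f^{(3)}(7)] = −1/720 × (-4.36164e-09 − (-0.000145712)) = -2.02372e-07.
Running total after k=2: 0.00118904.
k=3: B_{6}/(6)! × [f^{(5)}(31) − f^{(5)}(7)] = 1/30240 × (-2.54164e-10 − (-0.000166528)) = 5.50687e-09.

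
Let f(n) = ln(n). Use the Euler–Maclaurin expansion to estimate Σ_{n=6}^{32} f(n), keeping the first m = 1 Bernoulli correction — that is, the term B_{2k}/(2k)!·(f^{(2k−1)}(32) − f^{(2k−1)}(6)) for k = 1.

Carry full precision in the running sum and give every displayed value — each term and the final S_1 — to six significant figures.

∫_6^32 ln(x) dx evaluates to 74.1530.
½[f(6) + f(32)] = ½[1.79176 + 3.46574] = 2.62875.
Integral + boundary = 76.7817.
Correction k=1: B_{2}/2! · (f^{(1)}(32) − f^{(1)}(6)) = 1/12 · (0.0312500 − 0.166667) = -0.0112847.

S_1 ≈ 76.7705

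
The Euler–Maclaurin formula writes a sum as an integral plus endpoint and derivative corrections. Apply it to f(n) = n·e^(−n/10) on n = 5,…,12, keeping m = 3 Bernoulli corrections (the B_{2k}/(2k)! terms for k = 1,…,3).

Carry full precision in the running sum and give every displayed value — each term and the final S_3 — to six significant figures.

The integral term ∫_5^12 x·e^(−x/10) dx = 24.7169.
½[f(5) + f(12)] = ½[3.03265 + 3.61433] = 3.32349.
Running total after boundary: 28.0404.
k=1: B_{2}/(2)! × [f^{(1)}(12) − f^{(1)}(5)] = 1/12 × (-0.0602388 − 0.303265) = -0.0302920.
After k=1: 28.0101.
k=2: B_{4}/(4)! × [f^{(3)}(12) − f^{(3)}(5)] = −1/720 × (0.00542150 − 0.0151633) = 1.35302e-05.
After k=2: 28.0101.
k=3: B_{6}/(6)! × [f^{(5)}(12) − f^{(5)}(5)] = 1/30240 × (0.000114454 − 0.000272939) = -5.24091e-09.

S_3 ≈ 28.0101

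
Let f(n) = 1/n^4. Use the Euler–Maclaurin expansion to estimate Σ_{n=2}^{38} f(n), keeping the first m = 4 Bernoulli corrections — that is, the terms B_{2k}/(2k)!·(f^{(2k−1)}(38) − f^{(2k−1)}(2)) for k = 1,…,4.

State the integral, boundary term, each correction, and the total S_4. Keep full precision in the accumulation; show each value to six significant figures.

S_4 ≈ 0.0822153

The integral term ∫_2^38 1/x^4 dx = 0.0416606.
½[f(2) + f(38)] = ½[0.0625000 + 4.79585e-07] = 0.0312502.
So far: 0.0729108.
k=1: B_{2}/(2)! × [f^{(1)}(38) − f^{(1)}(2)] = 1/12 × (-5.04826e-08 − (-0.125000)) = 0.0104167.
After k=1: 0.0833275.
k=2: B_{4}/(4)! × [f^{(3)}(38) − f^{(3)}(2)] = −1/720 × (-1.04881e-09 − (-0.937500)) = -0.00130208.
After k=2: 0.0820254.
k=3: B_{6}/(6)! × [f^{(5)}(38) − f^{(5)}(2)] = 1/30240 × (-4.06740e-11 − (-13.1250)) = 0.000434028.
After k=3: 0.0824594.
k=4: B_{8}/(8)! × [f^{(7)}(38) − f^{(7)}(2)] = −1/1209600 × (-2.53508e-12 − (-295.312)) = -0.000244141.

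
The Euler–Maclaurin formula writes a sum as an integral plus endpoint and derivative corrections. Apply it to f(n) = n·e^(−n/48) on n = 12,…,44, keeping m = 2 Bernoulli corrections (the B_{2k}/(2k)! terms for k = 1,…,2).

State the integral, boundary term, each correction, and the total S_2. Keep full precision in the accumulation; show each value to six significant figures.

Integral: ∫_12^44 x·e^(−x/48) dx = 477.210.
Endpoint term: (f(12) + f(44))/2 = (9.34561 + 17.5934)/2 = 13.4695.
Integral + boundary = 490.680.
k=1: B_{2}/(2)! × [f^{(1)}(44) − f^{(1)}(12)] = 1/12 × (0.0333208 − 0.584101) = -0.0458983.
Running total after k=1: 490.634.
k=2: B_{4}/(4)! × [f^{(3)}(44) − f^{(3)}(12)] = −1/720 × (0.000361554 − 0.000929558) = 7.88895e-07.

S_2 ≈ 490.634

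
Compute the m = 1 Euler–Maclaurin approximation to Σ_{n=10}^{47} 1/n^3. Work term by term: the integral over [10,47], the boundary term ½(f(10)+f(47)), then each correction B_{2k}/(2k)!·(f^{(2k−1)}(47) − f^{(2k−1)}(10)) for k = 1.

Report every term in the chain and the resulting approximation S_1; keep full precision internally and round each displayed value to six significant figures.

Integral: ∫_10^47 1/x^3 dx = 0.00477365.
Boundary: ½(f(10) + f(47)) = ½(0.00100000 + 9.63178e-06) = 0.000504816.
Integral + boundary = 0.00527847.
Order-1 term: 1/12 · (-6.14794e-07 − (-0.000300000)) = 2.49488e-05.

S_1 ≈ 0.00530342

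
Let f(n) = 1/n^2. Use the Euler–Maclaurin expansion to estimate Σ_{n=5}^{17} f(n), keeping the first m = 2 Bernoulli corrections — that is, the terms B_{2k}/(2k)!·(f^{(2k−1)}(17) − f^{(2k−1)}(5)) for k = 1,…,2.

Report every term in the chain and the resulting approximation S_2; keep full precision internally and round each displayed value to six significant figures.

∫_5^17 1/x^2 dx evaluates to 0.141176.
½[f(5) + f(17)] = ½[0.0400000 + 0.00346021] = 0.0217301.
Running total after boundary: 0.162907.
Order-1 term: 1/12 · (-0.000407083 − (-0.0160000)) = 0.00129941.
After k=1: 0.164206.
Order-2 term: −1/720 · (-1.69031e-05 − (-0.00768000)) = -1.06432e-05.

S_2 ≈ 0.164195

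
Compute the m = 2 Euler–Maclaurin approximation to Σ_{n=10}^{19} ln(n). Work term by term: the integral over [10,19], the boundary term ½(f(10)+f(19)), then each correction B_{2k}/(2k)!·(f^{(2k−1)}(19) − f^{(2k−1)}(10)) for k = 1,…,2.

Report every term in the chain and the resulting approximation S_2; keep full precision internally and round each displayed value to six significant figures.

S_2 ≈ 26.5381

∫_10^19 ln(x) dx evaluates to 23.9185.
Boundary: ½(f(10) + f(19)) = ½(2.30259 + 2.94444) = 2.62351.
So far: 26.5420.
Order-1 term: 1/12 · (0.0526316 − 0.100000) = -0.00394737.
Partial sum through k=1: 26.5381.
Order-2 term: −1/720 · (0.000291588 − 0.00200000) = 2.37279e-06.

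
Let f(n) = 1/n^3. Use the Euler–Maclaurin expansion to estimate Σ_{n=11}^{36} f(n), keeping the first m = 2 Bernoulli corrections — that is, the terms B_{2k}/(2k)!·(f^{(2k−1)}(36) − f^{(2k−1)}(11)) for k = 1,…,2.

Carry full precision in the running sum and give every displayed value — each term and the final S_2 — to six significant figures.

S_2 ≈ 0.00414968

∫_11^36 1/x^3 dx evaluates to 0.00374643.
Boundary: ½(f(11) + f(36)) = ½(0.000751315 + 2.14335e-05) = 0.000386374.
Integral + boundary = 0.00413280.
Order-1 term: 1/12 · (-1.78612e-06 − (-0.000204904)) = 1.69265e-05.
Partial sum through k=1: 0.00414973.
Order-2 term: −1/720 · (-2.75636e-08 − (-3.38684e-05)) = -4.70012e-08.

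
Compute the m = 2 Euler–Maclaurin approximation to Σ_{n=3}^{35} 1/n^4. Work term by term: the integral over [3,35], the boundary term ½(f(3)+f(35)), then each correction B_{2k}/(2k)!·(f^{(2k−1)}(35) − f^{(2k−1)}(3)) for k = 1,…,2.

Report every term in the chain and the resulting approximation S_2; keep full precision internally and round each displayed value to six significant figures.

S_2 ≈ 0.0198066

∫_3^35 1/x^4 dx evaluates to 0.0123379.
Endpoint term: (f(3) + f(35))/2 = (0.0123457 + 6.66389e-07)/2 = 0.00617317.
Running total after boundary: 0.0185111.
k=1: B_{2}/(2)! × [f^{(1)}(35) − f^{(1)}(3)] = 1/12 × (-7.61587e-08 − (-0.0164609)) = 0.00137174.
After k=1: 0.0198828.
k=2: B_{4}/(4)! × [f^{(3)}(35) − f^{(3)}(3)] = −1/720 × (-1.86511e-09 − (-0.0548697)) = -7.62079e-05.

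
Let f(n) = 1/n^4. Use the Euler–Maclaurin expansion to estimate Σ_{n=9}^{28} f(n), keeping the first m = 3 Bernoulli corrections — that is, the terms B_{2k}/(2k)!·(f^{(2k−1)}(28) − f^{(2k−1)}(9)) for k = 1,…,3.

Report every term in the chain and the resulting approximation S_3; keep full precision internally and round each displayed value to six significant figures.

∫_9^28 1/x^4 dx evaluates to 0.000442063.
Boundary: ½(f(9) + f(28)) = ½(0.000152416 + 1.62693e-06) = 7.70214e-05.
Integral + boundary = 0.000519084.
Correction k=1: B_{2}/2! · (f^{(1)}(28) − f^{(1)}(9)) = 1/12 · (-2.32418e-07 − (-6.77404e-05)) = 5.62566e-06.
Running total after k=1: 0.000524710.
Correction k=2: B_{4}/4! · (f^{(3)}(28) − f^{(3)}(9)) = −1/720 · (-8.89355e-09 − (-2.50890e-05)) = -3.48335e-08.
Running total after k=2: 0.000524675.
Correction k=3: B_{6}/6! · (f^{(5)}(28) − f^{(5)}(9)) = 1/30240 · (-6.35253e-10 − (-1.73455e-05)) = 5.73573e-10.

S_3 ≈ 0.000524675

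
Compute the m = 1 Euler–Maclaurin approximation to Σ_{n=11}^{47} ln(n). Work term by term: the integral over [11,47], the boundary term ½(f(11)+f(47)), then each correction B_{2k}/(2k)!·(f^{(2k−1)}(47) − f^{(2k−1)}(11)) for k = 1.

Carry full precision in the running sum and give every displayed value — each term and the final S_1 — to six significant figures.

S_1 ≈ 121.698

Integral: ∫_11^47 ln(x) dx = 118.580.
½[f(11) + f(47)] = ½[2.39790 + 3.85015] = 3.12402.
Integral + boundary = 121.704.
Order-1 term: 1/12 · (0.0212766 − 0.0909091) = -0.00580271.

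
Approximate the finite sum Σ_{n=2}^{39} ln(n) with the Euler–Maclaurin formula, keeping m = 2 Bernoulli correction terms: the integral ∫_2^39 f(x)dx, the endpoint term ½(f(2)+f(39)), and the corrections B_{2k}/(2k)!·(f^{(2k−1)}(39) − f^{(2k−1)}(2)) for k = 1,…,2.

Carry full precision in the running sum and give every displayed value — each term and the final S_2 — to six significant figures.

The integral term ∫_2^39 ln(x) dx = 104.493.
Endpoint term: (f(2) + f(39))/2 = (0.693147 + 3.66356)/2 = 2.17835.
So far: 106.671.
Correction k=1: B_{2}/2! · (f^{(1)}(39) − f^{(1)}(2)) = 1/12 · (0.0256410 − 0.500000) = -0.0395299.
Running total after k=1: 106.631.
Correction k=2: B_{4}/4! · (f^{(3)}(39) − f^{(3)}(2)) = −1/720 · (3.37160e-05 − 0.250000) = 0.000347175.

S_2 ≈ 106.632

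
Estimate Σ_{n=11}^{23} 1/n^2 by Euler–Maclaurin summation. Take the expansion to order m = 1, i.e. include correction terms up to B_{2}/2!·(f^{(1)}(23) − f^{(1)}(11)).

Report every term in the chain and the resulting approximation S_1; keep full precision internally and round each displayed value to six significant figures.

S_1 ≈ 0.0526198

The integral term ∫_11^23 1/x^2 dx = 0.0474308.
½[f(11) + f(23)] = ½[0.00826446 + 0.00189036] = 0.00507741.
Integral + boundary = 0.0525082.
k=1: B_{2}/(2)! × [f^{(1)}(23) − f^{(1)}(11)] = 1/12 × (-0.000164379 − (-0.00150263)) = 0.000111521.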